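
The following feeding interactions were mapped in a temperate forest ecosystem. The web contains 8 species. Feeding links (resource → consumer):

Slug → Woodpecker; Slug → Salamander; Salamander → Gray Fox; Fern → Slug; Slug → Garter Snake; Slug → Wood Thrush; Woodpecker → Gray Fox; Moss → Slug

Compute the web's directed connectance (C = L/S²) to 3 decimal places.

C = 0.125

The web has S = 8 species and L = 8 feeding links.
C = L / S² = 8 / 64 = 0.1250 ≈ 0.125.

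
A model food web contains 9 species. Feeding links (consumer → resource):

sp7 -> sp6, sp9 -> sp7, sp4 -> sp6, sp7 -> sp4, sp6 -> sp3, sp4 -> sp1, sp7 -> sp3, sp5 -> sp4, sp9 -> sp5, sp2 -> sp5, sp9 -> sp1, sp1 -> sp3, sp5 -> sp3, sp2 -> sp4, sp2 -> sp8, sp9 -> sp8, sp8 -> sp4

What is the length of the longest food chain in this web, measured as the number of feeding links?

One longest chain: sp3 → sp1 → sp4 → sp5 → sp2.
It has 5 species and 4 links.

4 links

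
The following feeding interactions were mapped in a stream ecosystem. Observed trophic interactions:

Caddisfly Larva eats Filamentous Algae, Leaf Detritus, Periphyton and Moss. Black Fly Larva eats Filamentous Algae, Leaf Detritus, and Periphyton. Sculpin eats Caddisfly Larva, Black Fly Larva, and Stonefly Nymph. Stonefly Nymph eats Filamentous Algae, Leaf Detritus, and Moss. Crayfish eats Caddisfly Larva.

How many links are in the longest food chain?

One longest chain: Leaf Detritus → Stonefly Nymph → Sculpin.
It has 3 species and 2 links.

2 links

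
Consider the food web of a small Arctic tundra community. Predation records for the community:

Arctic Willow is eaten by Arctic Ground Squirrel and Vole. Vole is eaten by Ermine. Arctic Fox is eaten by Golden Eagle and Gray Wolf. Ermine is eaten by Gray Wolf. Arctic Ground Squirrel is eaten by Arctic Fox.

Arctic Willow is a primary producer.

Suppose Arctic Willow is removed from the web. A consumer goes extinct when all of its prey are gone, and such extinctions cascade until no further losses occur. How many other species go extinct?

6

Remove Arctic Willow.
Round 1: Vole (all prey gone), Arctic Ground Squirrel (all prey gone) → extinct.
Round 2: Arctic Fox (all prey gone), Ermine (all prey gone) → extinct.
Round 3: Golden Eagle (all prey gone), Gray Wolf (all prey gone) → extinct.
No further losses. Total secondary extinctions: 6.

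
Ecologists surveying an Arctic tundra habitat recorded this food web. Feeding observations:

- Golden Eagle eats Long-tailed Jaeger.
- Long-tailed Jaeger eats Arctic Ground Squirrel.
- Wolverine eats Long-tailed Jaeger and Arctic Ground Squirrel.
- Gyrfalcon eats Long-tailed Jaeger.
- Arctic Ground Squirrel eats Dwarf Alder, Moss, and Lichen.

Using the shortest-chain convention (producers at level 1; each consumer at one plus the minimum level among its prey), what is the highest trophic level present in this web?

4

Producers (level 1): Moss, Lichen, Dwarf Alder.
Following each consumer down to its lowest-level prey: Moss → Arctic Ground Squirrel → Long-tailed Jaeger → Golden Eagle (levels 1 through 4).
All prey of Golden Eagle (Long-tailed Jaeger 3) are at level 3 or above, so Golden Eagle is at level 1 + 3 = 4.
Every consumer has at least one prey at level 3 or below, so none exceeds level 4.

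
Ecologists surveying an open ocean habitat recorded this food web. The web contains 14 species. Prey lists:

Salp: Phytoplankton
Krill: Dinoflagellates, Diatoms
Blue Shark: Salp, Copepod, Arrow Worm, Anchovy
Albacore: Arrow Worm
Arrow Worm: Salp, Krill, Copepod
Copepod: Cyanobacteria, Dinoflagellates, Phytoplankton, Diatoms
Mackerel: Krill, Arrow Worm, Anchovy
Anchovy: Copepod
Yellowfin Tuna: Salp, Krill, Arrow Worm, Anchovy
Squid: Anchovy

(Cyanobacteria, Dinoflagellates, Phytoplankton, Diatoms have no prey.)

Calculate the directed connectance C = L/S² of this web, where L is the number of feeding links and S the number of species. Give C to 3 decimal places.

C = 0.122

The web has S = 14 species and L = 24 feeding links.
C = L / S² = 24 / 196 = 0.1224 ≈ 0.122.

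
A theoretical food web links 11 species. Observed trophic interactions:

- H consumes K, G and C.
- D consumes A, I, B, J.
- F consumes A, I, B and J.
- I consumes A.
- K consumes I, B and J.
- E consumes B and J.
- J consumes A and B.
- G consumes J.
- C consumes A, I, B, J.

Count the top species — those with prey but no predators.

4

Top species (has prey, but nothing eats it): E, D, F, H.
Count: 4.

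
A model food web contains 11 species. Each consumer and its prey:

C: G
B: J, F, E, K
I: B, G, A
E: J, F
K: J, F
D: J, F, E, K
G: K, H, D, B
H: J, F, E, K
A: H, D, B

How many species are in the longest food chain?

One longest chain: J → E → H → G → C.
It has 5 species and 4 links.

5 species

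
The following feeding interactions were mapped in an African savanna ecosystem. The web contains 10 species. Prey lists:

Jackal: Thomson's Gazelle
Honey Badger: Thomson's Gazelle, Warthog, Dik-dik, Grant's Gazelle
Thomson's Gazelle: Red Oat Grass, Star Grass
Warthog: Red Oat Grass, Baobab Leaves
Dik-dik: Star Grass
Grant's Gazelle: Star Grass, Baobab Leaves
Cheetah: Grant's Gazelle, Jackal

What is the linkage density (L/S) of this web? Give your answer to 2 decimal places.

L/S = 1.40

There are L = 14 links among S = 10 species.
L/S = 14/10 = 1.4000 ≈ 1.40.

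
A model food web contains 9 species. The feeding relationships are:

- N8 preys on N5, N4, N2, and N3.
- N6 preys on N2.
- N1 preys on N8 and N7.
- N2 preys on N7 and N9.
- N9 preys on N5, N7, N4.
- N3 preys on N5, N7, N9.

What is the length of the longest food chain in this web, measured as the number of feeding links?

One longest chain: N4 → N9 → N2 → N8 → N1.
It has 5 species and 4 links.

4 links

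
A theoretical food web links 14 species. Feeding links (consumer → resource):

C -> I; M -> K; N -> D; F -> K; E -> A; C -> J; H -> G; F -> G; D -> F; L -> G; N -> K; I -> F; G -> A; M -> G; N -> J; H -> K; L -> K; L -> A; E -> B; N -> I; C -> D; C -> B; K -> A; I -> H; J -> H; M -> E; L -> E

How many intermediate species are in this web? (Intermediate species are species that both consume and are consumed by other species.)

Intermediate species (has both prey and predators): G, K, E, H, F, D, J, I.
Count: 8.

8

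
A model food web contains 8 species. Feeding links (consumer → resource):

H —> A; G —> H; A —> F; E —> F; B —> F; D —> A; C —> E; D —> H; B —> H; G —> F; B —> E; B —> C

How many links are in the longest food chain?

3 links

One longest chain: F → A → H → D.
It has 4 species and 3 links.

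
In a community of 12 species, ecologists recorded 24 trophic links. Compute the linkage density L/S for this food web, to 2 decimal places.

There are L = 24 links among S = 12 species.
L/S = 24/12 = 2.0000 ≈ 2.00.

L/S = 2.00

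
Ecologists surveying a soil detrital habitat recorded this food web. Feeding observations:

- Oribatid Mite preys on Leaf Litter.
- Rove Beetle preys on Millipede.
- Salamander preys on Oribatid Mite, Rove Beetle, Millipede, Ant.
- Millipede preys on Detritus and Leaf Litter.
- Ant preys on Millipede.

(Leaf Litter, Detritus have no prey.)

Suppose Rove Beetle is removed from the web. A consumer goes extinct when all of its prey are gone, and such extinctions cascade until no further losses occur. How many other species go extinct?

Remove Rove Beetle.
Every predator of it retains at least one other prey: Salamander still has Oribatid Mite, Millipede, Ant.
No consumer loses all prey, so no secondary extinctions occur.

0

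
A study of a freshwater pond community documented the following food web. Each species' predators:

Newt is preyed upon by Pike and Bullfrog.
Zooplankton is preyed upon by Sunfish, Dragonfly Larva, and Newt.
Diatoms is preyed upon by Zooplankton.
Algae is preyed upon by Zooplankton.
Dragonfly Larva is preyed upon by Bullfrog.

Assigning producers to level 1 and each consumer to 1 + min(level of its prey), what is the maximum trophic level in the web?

Producers (level 1): Algae, Diatoms.
Following each consumer down to its lowest-level prey: Algae → Zooplankton → Newt → Bullfrog (levels 1 through 4).
All prey of Bullfrog (Newt 3, Dragonfly Larva 3) are at level 3 or above, so Bullfrog is at level 1 + 3 = 4.
Every consumer has at least one prey at level 3 or below, so none exceeds level 4.

4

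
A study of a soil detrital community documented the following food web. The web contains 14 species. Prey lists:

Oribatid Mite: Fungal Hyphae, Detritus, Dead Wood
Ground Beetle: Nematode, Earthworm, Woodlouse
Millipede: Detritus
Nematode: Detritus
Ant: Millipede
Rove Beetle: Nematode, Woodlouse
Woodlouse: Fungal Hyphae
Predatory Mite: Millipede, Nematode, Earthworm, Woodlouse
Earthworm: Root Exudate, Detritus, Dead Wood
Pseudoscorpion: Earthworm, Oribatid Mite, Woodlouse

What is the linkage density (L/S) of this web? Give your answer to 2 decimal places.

There are L = 22 links among S = 14 species.
L/S = 22/14 = 1.5714 ≈ 1.57.

L/S = 1.57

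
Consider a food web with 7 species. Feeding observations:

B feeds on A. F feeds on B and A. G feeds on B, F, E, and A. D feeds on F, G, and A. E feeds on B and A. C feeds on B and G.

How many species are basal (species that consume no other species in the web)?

1

Basal species (no prey listed): A.
Count: 1.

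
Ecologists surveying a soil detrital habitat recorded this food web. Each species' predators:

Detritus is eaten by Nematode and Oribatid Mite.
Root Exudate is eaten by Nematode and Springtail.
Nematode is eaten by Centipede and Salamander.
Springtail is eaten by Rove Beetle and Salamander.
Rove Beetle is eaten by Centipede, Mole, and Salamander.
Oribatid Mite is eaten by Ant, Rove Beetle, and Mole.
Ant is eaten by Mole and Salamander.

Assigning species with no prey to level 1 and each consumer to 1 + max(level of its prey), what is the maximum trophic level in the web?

4

Basal resources (level 1): Root Exudate, Detritus.
Detritus → Oribatid Mite → Ant → Salamander gives Salamander level 4.
No species has a prey at level 4, so no species reaches level 5.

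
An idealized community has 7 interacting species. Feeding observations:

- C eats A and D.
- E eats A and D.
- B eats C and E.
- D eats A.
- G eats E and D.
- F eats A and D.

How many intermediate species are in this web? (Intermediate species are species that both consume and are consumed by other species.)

Intermediate species (has both prey and predators): D, C, E.
Count: 3.

3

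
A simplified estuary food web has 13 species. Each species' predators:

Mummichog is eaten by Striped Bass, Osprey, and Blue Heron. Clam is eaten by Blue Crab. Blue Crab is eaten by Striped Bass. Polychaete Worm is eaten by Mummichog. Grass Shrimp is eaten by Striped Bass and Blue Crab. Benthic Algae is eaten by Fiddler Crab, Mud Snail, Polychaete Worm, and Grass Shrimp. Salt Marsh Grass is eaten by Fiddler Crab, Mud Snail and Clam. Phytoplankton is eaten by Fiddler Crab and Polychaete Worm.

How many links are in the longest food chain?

One longest chain: Benthic Algae → Polychaete Worm → Mummichog → Osprey.
It has 4 species and 3 links.

3 links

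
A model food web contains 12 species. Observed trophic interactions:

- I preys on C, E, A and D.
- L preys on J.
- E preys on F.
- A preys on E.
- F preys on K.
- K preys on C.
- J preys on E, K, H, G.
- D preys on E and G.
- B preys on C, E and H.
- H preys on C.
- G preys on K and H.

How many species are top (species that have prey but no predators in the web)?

3

Top species (has prey, but nothing eats it): B, I, L.
Count: 3.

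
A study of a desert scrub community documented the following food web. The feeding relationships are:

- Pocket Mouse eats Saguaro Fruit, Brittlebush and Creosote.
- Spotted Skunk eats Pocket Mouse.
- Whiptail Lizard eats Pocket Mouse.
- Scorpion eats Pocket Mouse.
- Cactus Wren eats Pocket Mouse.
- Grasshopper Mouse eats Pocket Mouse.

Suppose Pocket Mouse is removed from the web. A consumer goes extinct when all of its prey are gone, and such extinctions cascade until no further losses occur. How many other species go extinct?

Remove Pocket Mouse.
Round 1: Grasshopper Mouse (all prey gone), Scorpion (all prey gone), Spotted Skunk (all prey gone), Cactus Wren (all prey gone), Whiptail Lizard (all prey gone) → extinct.
No further losses. Total secondary extinctions: 5.

5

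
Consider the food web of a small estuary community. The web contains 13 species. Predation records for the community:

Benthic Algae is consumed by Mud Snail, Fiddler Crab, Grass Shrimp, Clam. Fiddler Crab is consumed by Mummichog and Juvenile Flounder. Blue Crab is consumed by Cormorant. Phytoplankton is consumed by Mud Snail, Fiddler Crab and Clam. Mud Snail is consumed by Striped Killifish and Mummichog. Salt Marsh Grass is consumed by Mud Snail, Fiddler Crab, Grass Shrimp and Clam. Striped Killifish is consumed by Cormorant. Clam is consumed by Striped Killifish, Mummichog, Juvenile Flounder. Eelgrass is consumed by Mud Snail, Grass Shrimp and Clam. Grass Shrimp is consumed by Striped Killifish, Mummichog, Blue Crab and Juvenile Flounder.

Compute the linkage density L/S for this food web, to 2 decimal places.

L/S = 2.08

There are L = 27 links among S = 13 species.
L/S = 27/13 = 2.0769 ≈ 2.08.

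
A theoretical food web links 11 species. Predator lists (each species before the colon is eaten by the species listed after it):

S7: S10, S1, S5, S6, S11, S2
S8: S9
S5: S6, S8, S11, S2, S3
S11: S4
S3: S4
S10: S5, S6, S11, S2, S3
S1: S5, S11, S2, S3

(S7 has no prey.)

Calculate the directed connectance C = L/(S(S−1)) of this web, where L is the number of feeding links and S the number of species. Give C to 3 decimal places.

C = 0.209

The web has S = 11 species and L = 23 feeding links.
C = L / (S(S−1)) = 23 / 110 = 0.2091 ≈ 0.209.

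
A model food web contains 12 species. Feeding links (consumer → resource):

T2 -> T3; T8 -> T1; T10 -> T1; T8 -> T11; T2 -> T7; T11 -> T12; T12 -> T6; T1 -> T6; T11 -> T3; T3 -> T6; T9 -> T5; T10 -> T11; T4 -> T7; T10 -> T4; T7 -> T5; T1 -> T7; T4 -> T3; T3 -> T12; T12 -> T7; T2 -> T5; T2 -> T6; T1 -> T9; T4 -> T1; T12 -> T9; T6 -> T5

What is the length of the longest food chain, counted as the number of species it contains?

One longest chain: T5 → T7 → T12 → T3 → T11 → T8.
It has 6 species and 5 links.

6 species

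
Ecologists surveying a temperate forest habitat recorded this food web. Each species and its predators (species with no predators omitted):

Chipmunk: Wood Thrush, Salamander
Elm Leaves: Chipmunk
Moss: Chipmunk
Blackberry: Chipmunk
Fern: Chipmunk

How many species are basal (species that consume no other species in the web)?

4

Basal species (no prey listed): Blackberry, Moss, Fern, Elm Leaves.
Count: 4.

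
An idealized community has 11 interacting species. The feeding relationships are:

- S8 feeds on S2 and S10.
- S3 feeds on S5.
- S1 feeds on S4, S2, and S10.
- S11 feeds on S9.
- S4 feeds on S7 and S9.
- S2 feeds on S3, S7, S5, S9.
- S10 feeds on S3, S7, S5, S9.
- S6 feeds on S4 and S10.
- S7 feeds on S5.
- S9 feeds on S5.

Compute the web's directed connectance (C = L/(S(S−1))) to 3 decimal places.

The web has S = 11 species and L = 21 feeding links.
C = L / (S(S−1)) = 21 / 110 = 0.1909 ≈ 0.191.

C = 0.191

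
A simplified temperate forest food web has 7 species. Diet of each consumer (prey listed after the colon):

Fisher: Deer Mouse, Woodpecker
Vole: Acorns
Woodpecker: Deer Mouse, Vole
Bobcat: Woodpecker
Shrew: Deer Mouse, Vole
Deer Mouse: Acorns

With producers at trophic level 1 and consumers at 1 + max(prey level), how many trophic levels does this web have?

Producers (level 1): Acorns.
Acorns → Deer Mouse → Woodpecker → Fisher gives Fisher level 4.
No species has a prey at level 4, so no species reaches level 5.

4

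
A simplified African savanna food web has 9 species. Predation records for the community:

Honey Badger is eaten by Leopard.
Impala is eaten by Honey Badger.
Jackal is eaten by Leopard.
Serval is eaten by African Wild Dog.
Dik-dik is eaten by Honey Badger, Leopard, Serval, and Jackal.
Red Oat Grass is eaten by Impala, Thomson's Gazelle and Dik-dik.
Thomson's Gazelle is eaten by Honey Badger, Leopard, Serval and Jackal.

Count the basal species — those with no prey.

Basal species (no prey listed): Red Oat Grass.
Count: 1.

1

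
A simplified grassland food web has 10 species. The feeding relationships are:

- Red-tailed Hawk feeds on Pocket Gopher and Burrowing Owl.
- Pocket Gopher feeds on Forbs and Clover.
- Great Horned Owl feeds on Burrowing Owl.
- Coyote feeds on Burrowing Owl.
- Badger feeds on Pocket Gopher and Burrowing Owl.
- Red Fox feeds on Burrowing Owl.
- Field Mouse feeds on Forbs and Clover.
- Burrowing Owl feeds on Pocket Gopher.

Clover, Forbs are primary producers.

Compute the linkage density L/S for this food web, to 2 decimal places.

There are L = 12 links among S = 10 species.
L/S = 12/10 = 1.2000 ≈ 1.20.

L/S = 1.20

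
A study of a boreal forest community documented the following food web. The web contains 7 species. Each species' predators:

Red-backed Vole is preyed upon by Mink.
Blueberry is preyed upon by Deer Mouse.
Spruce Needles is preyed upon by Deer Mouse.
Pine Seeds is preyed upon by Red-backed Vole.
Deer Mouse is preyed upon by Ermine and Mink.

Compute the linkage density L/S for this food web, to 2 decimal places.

There are L = 6 links among S = 7 species.
L/S = 6/7 = 0.8571 ≈ 0.86.

L/S = 0.86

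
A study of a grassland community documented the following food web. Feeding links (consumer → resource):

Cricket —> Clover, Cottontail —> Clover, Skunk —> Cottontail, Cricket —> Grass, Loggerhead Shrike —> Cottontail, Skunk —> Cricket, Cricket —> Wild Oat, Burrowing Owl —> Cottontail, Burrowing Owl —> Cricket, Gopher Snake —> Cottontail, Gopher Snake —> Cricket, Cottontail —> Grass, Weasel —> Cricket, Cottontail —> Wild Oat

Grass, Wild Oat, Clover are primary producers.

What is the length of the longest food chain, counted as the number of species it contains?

3 species

One longest chain: Grass → Cricket → Skunk.
It has 3 species and 2 links.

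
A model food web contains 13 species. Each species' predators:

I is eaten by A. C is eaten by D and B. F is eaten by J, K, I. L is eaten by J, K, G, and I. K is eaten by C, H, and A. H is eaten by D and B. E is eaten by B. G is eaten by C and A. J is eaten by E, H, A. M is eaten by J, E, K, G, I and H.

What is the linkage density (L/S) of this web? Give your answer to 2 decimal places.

There are L = 27 links among S = 13 species.
L/S = 27/13 = 2.0769 ≈ 2.08.

L/S = 2.08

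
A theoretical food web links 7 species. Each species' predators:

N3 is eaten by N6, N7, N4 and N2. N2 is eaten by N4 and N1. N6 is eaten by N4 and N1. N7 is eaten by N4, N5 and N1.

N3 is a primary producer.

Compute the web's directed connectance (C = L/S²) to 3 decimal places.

C = 0.224

The web has S = 7 species and L = 11 feeding links.
C = L / S² = 11 / 49 = 0.2245 ≈ 0.224.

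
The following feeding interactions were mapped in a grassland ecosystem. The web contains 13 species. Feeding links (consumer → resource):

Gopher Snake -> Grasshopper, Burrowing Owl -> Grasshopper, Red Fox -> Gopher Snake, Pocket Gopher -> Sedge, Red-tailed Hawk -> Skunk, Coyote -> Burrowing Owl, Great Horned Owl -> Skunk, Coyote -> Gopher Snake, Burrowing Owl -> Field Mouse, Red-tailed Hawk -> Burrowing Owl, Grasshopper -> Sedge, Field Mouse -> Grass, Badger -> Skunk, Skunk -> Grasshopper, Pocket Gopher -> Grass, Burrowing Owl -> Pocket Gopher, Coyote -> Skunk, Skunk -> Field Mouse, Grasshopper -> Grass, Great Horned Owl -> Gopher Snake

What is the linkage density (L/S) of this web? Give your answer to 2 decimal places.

There are L = 20 links among S = 13 species.
L/S = 20/13 = 1.5385 ≈ 1.54.

L/S = 1.54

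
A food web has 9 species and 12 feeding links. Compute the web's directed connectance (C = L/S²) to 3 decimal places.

C = 0.148

The web has S = 9 species and L = 12 feeding links.
C = L / S² = 12 / 81 = 0.1481 ≈ 0.148.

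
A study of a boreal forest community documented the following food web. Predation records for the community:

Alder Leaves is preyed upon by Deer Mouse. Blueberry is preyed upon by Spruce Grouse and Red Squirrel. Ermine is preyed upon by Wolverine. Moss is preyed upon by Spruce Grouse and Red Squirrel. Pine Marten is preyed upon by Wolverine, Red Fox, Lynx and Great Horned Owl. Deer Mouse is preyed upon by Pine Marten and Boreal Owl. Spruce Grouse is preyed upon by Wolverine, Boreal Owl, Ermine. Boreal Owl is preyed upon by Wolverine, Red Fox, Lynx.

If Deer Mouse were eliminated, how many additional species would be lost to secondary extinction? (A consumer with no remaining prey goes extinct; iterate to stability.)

2

Remove Deer Mouse.
Round 1: Pine Marten (all prey gone) → extinct.
Round 2: Great Horned Owl (all prey gone) → extinct.
No further losses. Total secondary extinctions: 2.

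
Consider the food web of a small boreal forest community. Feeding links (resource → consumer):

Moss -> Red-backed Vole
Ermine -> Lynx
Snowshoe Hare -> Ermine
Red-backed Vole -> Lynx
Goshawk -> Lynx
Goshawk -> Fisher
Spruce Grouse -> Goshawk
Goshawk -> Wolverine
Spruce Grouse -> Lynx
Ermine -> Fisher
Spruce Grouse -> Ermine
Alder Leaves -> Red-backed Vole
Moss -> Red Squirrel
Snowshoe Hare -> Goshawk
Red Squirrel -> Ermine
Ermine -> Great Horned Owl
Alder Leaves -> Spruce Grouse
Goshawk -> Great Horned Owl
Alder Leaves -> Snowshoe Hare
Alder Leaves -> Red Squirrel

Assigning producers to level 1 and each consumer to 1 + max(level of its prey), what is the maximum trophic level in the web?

Producers (level 1): Moss, Alder Leaves.
Alder Leaves → Snowshoe Hare → Goshawk → Fisher gives Fisher level 4.
No species has a prey at level 4, so no species reaches level 5.

4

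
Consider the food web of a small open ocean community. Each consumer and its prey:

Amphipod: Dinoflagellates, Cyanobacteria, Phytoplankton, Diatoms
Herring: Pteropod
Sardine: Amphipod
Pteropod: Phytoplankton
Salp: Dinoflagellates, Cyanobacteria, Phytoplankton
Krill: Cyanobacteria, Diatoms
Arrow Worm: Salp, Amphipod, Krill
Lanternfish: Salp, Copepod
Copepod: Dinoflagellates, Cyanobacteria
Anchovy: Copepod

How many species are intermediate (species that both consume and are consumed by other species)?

Intermediate species (has both prey and predators): Salp, Copepod, Amphipod, Krill, Pteropod.
Count: 5.

5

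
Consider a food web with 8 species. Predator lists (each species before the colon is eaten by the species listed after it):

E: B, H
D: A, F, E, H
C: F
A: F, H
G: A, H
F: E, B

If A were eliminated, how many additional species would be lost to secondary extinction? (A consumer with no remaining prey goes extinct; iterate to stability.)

0

Remove A.
Every predator of it retains at least one other prey: F still has D, C; H still has G, D, E.
No consumer loses all prey, so no secondary extinctions occur.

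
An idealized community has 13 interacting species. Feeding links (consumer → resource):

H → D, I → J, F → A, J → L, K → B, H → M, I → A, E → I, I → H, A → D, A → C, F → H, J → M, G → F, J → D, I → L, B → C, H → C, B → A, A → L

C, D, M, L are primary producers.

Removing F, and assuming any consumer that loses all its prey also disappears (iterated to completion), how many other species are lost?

1

Remove F.
Round 1: G (all prey gone) → extinct.
No further losses. Total secondary extinctions: 1.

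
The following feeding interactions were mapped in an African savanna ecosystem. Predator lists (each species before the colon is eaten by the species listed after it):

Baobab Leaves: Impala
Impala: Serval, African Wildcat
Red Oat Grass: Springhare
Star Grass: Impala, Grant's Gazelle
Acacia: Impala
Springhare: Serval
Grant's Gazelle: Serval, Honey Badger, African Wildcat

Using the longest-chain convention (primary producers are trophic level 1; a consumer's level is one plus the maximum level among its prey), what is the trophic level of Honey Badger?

Trophic level 3

Star Grass is a producer → level 1.
Grant's Gazelle eats Star Grass → level 2.
Honey Badger eats Grant's Gazelle → level 3.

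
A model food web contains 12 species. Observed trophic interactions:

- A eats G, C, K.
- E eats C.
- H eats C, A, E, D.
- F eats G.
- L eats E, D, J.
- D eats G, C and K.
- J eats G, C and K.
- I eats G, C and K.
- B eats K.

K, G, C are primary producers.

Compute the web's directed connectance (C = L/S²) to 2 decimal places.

The web has S = 12 species and L = 22 feeding links.
C = L / S² = 22 / 144 = 0.1528 ≈ 0.15.

C = 0.15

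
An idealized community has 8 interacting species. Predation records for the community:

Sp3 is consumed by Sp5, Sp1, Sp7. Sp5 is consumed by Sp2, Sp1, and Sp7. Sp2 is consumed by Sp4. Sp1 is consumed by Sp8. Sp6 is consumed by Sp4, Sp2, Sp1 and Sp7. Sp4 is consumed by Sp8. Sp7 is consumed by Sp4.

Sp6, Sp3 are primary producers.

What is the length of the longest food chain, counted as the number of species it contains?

5 species

One longest chain: Sp3 → Sp5 → Sp2 → Sp4 → Sp8.
It has 5 species and 4 links.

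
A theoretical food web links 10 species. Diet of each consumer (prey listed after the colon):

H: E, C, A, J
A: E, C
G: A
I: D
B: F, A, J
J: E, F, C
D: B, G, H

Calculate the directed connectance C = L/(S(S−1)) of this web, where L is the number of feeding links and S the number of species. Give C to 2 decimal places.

C = 0.19

The web has S = 10 species and L = 17 feeding links.
C = L / (S(S−1)) = 17 / 90 = 0.1889 ≈ 0.19.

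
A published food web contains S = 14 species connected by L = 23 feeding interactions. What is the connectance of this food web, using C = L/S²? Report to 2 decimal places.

C = 0.12

The web has S = 14 species and L = 23 feeding links.
C = L / S² = 23 / 196 = 0.1173 ≈ 0.12.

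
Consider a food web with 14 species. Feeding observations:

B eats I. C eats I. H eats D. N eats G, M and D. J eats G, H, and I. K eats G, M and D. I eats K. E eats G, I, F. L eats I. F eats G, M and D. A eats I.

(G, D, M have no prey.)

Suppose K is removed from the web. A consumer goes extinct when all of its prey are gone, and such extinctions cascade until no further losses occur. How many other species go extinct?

5

Remove K.
Round 1: I (all prey gone) → extinct.
Round 2: A (all prey gone), B (all prey gone), L (all prey gone), C (all prey gone) → extinct.
No further losses. Total secondary extinctions: 5.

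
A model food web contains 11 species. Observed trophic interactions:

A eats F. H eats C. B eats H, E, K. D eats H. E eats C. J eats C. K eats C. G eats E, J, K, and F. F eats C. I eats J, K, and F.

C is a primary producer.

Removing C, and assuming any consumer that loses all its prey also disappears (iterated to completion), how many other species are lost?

Remove C.
Round 1: E (all prey gone), K (all prey gone), J (all prey gone), H (all prey gone), F (all prey gone) → extinct.
Round 2: G (all prey gone), B (all prey gone), I (all prey gone), D (all prey gone), A (all prey gone) → extinct.
No further losses. Total secondary extinctions: 10.

10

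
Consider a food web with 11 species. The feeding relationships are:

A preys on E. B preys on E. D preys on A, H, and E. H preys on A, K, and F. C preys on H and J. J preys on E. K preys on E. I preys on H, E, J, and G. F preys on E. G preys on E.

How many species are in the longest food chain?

4 species

One longest chain: E → K → H → I.
It has 4 species and 3 links.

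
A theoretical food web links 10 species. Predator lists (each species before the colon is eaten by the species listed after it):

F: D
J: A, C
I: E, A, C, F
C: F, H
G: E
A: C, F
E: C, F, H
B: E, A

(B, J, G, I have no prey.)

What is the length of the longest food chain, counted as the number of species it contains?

One longest chain: B → E → C → F → D.
It has 5 species and 4 links.

5 species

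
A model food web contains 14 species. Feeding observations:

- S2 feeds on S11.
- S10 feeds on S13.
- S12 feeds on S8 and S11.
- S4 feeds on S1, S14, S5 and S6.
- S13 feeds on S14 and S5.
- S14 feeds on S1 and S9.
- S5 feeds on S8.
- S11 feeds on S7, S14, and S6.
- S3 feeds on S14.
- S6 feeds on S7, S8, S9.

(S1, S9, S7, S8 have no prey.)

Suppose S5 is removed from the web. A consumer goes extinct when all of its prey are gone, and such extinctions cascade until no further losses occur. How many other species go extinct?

0

Remove S5.
Every predator of it retains at least one other prey: S4 still has S1, S6, S14; S13 still has S14.
No consumer loses all prey, so no secondary extinctions occur.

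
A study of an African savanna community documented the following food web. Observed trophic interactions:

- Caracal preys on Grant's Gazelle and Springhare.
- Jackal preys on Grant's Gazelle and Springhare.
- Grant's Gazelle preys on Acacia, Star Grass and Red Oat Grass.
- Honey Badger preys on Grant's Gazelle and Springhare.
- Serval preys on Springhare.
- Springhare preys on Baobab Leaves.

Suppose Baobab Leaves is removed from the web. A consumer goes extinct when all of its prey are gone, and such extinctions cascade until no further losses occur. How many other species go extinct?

2

Remove Baobab Leaves.
Round 1: Springhare (all prey gone) → extinct.
Round 2: Serval (all prey gone) → extinct.
No further losses. Total secondary extinctions: 2.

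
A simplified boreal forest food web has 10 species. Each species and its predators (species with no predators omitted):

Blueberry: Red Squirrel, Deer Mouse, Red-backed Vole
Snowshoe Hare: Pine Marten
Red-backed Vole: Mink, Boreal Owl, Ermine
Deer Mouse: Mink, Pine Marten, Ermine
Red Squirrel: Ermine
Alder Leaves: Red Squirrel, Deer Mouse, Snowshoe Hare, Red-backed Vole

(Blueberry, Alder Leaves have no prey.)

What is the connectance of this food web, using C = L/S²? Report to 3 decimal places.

C = 0.150

The web has S = 10 species and L = 15 feeding links.
C = L / S² = 15 / 100 = 0.1500 ≈ 0.150.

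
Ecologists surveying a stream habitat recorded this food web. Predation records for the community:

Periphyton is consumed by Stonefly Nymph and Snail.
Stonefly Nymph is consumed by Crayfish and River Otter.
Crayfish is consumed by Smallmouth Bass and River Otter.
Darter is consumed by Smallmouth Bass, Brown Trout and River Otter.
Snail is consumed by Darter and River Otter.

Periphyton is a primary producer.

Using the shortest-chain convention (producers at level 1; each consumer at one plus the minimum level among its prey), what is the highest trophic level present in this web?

Producers (level 1): Periphyton.
Following each consumer down to its lowest-level prey: Periphyton → Snail → Darter → Brown Trout (levels 1 through 4).
All prey of Brown Trout (Darter 3) are at level 3 or above, so Brown Trout is at level 1 + 3 = 4.
Every consumer has at least one prey at level 3 or below, so none exceeds level 4.

4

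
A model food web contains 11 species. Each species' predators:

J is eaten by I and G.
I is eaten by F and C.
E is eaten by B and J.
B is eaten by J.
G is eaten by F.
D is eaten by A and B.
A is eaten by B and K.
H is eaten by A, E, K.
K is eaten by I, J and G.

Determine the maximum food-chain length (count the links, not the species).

One longest chain: D → A → K → J → I → F.
It has 6 species and 5 links.

5 links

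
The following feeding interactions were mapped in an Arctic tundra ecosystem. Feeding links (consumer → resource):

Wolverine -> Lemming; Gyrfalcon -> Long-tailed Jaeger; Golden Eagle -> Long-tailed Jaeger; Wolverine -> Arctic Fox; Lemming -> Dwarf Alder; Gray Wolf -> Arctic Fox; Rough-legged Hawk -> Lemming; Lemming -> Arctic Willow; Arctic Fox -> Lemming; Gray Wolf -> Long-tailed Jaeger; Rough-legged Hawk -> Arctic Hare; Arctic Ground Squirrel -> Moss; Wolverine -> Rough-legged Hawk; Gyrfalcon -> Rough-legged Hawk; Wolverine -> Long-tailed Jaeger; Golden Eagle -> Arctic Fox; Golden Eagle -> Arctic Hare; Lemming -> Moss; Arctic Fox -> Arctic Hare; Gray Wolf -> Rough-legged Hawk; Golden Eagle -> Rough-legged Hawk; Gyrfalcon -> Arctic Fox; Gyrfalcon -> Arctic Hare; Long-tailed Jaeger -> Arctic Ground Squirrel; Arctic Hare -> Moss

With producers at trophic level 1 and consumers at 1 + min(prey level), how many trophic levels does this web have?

4

Producers (level 1): Dwarf Alder, Arctic Willow, Moss.
Following each consumer down to its lowest-level prey: Dwarf Alder → Lemming → Arctic Fox → Gray Wolf (levels 1 through 4).
All prey of Gray Wolf (Arctic Fox 3, Long-tailed Jaeger 3, Rough-legged Hawk 3) are at level 3 or above, so Gray Wolf is at level 1 + 3 = 4.
Every consumer has at least one prey at level 3 or below, so none exceeds level 4.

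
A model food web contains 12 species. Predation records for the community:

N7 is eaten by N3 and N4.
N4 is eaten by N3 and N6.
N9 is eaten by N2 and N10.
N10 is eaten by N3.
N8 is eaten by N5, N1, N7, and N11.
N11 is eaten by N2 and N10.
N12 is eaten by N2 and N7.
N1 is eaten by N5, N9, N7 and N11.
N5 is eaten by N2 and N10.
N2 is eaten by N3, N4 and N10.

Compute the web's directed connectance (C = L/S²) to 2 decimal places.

C = 0.17

The web has S = 12 species and L = 24 feeding links.
C = L / S² = 24 / 144 = 0.1667 ≈ 0.17.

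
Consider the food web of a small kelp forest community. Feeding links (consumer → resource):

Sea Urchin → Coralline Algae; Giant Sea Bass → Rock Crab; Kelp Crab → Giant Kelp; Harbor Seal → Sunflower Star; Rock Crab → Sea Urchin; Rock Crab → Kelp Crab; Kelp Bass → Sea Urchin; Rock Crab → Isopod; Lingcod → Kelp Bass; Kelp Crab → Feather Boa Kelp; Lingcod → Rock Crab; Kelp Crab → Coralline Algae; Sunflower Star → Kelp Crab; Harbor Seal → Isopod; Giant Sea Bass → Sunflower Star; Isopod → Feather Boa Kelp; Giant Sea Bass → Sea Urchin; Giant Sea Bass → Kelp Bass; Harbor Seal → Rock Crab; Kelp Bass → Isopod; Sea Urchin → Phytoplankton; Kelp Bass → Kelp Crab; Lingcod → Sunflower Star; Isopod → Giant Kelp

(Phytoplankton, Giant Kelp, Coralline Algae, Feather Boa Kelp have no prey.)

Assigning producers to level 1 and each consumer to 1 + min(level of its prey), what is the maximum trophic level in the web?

Producers (level 1): Phytoplankton, Giant Kelp, Coralline Algae, Feather Boa Kelp.
Following each consumer down to its lowest-level prey: Giant Kelp → Isopod → Rock Crab → Lingcod (levels 1 through 4).
All prey of Lingcod (Rock Crab 3, Kelp Bass 3, Sunflower Star 3) are at level 3 or above, so Lingcod is at level 1 + 3 = 4.
Every consumer has at least one prey at level 3 or below, so none exceeds level 4.

4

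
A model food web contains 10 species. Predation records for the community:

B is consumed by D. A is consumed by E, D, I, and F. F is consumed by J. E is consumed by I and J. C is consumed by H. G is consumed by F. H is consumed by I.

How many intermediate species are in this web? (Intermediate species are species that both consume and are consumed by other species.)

3

Intermediate species (has both prey and predators): F, E, H.
Count: 3.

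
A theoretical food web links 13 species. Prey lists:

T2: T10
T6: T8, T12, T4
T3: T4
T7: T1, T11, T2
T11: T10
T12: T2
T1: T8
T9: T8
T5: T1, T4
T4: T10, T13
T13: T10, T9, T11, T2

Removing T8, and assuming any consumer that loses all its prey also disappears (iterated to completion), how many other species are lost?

2

Remove T8.
Round 1: T9 (all prey gone), T1 (all prey gone) → extinct.
No further losses. Total secondary extinctions: 2.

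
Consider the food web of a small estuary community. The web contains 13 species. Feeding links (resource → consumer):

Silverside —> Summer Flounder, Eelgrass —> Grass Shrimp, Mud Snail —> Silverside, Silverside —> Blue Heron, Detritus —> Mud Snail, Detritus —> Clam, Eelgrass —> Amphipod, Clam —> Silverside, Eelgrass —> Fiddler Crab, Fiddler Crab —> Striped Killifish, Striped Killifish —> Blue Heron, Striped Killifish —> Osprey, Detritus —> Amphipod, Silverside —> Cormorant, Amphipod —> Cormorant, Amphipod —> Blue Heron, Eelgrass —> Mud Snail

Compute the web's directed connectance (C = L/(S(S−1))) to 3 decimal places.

C = 0.109

The web has S = 13 species and L = 17 feeding links.
C = L / (S(S−1)) = 17 / 156 = 0.1090 ≈ 0.109.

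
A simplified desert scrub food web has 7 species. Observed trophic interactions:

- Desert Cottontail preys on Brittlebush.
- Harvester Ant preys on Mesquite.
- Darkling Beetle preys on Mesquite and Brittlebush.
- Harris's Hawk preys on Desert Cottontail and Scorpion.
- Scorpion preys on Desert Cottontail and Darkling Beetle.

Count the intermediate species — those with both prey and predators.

Intermediate species (has both prey and predators): Desert Cottontail, Darkling Beetle, Scorpion.
Count: 3.

3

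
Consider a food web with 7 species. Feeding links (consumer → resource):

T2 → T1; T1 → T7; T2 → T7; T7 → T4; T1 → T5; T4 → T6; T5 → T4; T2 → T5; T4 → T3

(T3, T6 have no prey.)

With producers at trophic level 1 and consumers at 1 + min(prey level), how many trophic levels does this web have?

4

Producers (level 1): T3, T6.
Following each consumer down to its lowest-level prey: T3 → T4 → T5 → T1 (levels 1 through 4).
All prey of T1 (T5 3, T7 3) are at level 3 or above, so T1 is at level 1 + 3 = 4.
Every consumer has at least one prey at level 3 or below, so none exceeds level 4.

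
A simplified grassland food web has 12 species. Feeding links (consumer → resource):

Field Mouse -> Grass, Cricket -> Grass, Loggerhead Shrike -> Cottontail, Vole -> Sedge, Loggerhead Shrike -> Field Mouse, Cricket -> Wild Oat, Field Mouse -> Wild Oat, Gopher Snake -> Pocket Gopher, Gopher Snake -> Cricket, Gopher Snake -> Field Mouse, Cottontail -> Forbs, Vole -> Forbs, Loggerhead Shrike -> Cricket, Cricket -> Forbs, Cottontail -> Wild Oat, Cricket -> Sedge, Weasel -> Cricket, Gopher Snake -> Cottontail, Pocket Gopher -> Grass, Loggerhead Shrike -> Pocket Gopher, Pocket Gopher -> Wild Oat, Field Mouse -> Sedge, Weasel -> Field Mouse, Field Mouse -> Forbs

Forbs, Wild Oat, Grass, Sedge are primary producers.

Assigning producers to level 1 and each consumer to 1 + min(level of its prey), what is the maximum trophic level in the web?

3

Producers (level 1): Forbs, Wild Oat, Grass, Sedge.
Following each consumer down to its lowest-level prey: Forbs → Field Mouse → Loggerhead Shrike (levels 1 through 3).
All prey of Loggerhead Shrike (Field Mouse 2, Pocket Gopher 2, Cricket 2, Cottontail 2) are at level 2 or above, so Loggerhead Shrike is at level 1 + 2 = 3.
Every consumer has at least one prey at level 2 or below, so none exceeds level 3.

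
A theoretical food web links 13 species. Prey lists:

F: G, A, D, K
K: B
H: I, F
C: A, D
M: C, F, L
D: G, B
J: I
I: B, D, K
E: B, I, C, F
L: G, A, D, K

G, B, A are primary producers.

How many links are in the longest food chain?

One longest chain: G → D → L → M.
It has 4 species and 3 links.

3 links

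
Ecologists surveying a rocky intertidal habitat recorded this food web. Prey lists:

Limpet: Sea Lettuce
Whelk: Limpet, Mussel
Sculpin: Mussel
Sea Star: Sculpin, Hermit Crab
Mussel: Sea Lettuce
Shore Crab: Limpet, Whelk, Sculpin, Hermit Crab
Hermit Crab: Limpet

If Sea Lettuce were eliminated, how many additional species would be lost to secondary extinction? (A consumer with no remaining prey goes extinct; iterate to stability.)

7

Remove Sea Lettuce.
Round 1: Limpet (all prey gone), Mussel (all prey gone) → extinct.
Round 2: Whelk (all prey gone), Sculpin (all prey gone), Hermit Crab (all prey gone) → extinct.
Round 3: Shore Crab (all prey gone), Sea Star (all prey gone) → extinct.
No further losses. Total secondary extinctions: 7.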